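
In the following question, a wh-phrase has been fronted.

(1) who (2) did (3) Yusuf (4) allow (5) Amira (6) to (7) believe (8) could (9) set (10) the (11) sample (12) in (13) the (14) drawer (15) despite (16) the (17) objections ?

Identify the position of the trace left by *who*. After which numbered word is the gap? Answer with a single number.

7

In situ: Yusuf did allow Amira to believe who could set the sample in the drawer despite the objections.
The filler 'who' is interpreted as the subject of the clause embedded under 'believe'. Wh-movement fronts it, leaving a gap right after 'believe':
Who did Yusuf allow Amira to believe ___ could set the sample in the drawer despite the objections?
'believe' is word 7.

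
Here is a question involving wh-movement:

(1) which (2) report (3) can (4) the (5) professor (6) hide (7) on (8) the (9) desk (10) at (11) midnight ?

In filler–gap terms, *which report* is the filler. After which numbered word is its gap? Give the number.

Underlying clause: The professor can hide which report on the desk at midnight.
'which report' functions as the direct object of 'hide'. It moves to the left edge, and the trace sits right after 'hide':
Which report can the professor hide ___ on the desk at midnight?
'hide' is word 6.

6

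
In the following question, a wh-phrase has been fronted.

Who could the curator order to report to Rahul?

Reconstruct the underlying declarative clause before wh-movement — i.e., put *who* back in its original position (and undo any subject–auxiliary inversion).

The curator could order who to report to Rahul.

'who' functions as the direct object of 'order'. Wh-movement fronts it, leaving a gap right after 'order':
Who could the curator order ___ to report to Rahul?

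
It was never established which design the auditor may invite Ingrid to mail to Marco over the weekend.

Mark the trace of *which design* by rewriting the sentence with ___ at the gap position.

It was never established which design the auditor may invite Ingrid to mail ___ to Marco over the weekend.

Pre-movement form: The auditor may invite Ingrid to mail which design to Marco over the weekend.
The filler 'which design' is interpreted as the direct object of 'mail'. The gap is right after 'mail'.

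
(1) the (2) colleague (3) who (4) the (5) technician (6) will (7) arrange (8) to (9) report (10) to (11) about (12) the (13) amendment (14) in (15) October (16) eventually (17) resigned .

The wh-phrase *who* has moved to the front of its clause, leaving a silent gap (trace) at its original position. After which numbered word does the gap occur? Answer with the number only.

10

'who' is the object of the preposition 'to'. It moves to the left edge, and the trace sits right after 'to':
The colleague who the technician will arrange to report to ___ about the amendment in October eventually resigned.
'to' is word 10.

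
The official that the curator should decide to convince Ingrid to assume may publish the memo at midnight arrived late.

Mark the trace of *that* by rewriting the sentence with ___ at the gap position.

'that' functions as the subject of the clause embedded under 'assume'. The gap is right after 'assume'.

The official that the curator should decide to convince Ingrid to assume ___ may publish the memo at midnight arrived late.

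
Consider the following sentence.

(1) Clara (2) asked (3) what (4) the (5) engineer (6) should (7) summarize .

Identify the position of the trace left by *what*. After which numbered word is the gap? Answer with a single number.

Pre-movement form: The engineer should summarize what.
The filler 'what' is interpreted as the direct object of 'summarize'. Fronting leaves a gap immediately after 'summarize':
Clara asked what the engineer should summarize ___.
'summarize' is word 7.

7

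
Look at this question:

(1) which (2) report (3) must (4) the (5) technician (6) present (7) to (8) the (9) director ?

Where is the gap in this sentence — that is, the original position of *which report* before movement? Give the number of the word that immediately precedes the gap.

6

Underlying clause: The technician must present which report to the director.
'which report' is the direct object of 'present'. It moves to the left edge, and the trace sits right after 'present':
Which report must the technician present ___ to the director?
'present' is word 6.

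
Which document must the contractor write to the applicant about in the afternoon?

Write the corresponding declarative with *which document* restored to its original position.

The contractor must write to the applicant about which document in the afternoon.

The filler 'which document' is interpreted as the object of the preposition 'about'. It moves to the left edge, and the trace sits right after 'about':
Which document must the contractor write to the applicant about ___ in the afternoon?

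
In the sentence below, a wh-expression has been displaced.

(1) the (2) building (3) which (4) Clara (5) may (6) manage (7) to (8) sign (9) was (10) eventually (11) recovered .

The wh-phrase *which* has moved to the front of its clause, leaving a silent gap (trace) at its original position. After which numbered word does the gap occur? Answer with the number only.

8

'which' is the direct object of 'sign'. It moves to the left edge, and the trace sits right after 'sign':
The building which Clara may manage to sign ___ was eventually recovered.
'sign' is word 8.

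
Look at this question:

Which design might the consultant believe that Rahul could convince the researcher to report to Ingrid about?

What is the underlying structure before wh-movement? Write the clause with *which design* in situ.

The consultant might believe that Rahul could convince the researcher to report to Ingrid about which design.

The filler 'which design' is interpreted as the object of the preposition 'about'. Wh-movement fronts it, leaving a gap right after 'about':
Which design might the consultant believe that Rahul could convince the researcher to report to Ingrid about ___?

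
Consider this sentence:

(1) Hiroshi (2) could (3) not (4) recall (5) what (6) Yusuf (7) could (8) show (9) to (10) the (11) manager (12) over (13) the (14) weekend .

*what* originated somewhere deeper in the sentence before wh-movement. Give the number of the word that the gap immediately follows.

8

Underlying clause: Yusuf could show what to the manager over the weekend.
The filler 'what' is interpreted as the direct object of 'show'. It moves to the left edge, and the trace sits right after 'show':
Hiroshi could not recall what Yusuf could show ___ to the manager over the weekend.
'show' is word 8.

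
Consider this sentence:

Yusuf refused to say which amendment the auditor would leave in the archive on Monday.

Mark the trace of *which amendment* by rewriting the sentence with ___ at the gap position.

Yusuf refused to say which amendment the auditor would leave ___ in the archive on Monday.

Pre-movement form: The auditor would leave which amendment in the archive on Monday.
'which amendment' functions as the direct object of 'leave'. The gap is right after 'leave'.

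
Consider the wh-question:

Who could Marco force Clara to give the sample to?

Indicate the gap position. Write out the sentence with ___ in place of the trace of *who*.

Underlying clause: Marco could force Clara to give the sample to who.
'who' is the object of the preposition 'to' (recipient of 'give'). The gap is right after 'to'.

Who could Marco force Clara to give the sample to ___?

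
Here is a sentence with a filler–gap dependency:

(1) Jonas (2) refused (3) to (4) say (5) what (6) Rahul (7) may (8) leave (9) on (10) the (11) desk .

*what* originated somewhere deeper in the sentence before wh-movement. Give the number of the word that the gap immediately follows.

Pre-movement form: Rahul may leave what on the desk.
'what' functions as the direct object of 'leave'. Fronting leaves a gap immediately after 'leave':
Jonas refused to say what Rahul may leave ___ on the desk.
'leave' is word 8.

8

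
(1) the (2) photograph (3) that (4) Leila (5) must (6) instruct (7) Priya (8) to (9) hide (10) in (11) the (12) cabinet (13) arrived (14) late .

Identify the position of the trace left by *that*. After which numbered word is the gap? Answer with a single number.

'that' is the direct object of 'hide'. It moves to the left edge, and the trace sits right after 'hide':
The photograph that Leila must instruct Priya to hide ___ in the cabinet arrived late.
'hide' is word 9.

9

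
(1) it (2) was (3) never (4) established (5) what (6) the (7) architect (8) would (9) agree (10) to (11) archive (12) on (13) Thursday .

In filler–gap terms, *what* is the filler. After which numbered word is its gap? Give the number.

11

Underlying clause: The architect would agree to archive what on Thursday.
'what' functions as the direct object of 'archive'. It moves to the left edge, and the trace sits right after 'archive':
It was never established what the architect would agree to archive ___ on Thursday.
'archive' is word 11.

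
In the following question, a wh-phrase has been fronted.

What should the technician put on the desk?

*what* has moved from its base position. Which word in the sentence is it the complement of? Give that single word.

Underlying clause: The technician should put what on the desk.
The filler 'what' is interpreted as the direct object of 'put'. It moves to the left edge, and the trace sits right after 'put':
What should the technician put ___ on the desk?

put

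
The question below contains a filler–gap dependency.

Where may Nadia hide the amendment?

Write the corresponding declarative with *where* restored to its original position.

Nadia may hide the amendment where.

'where' functions as the locative complement of 'hide'. Fronting leaves a gap immediately after 'amendment':
Where may Nadia hide the amendment ___?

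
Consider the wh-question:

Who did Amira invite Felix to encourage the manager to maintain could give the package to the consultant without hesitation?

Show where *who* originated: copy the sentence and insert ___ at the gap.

In situ: Amira did invite Felix to encourage the manager to maintain who could give the package to the consultant without hesitation.
The filler 'who' is interpreted as the subject of the clause embedded under 'maintain'. The gap is right after 'maintain'.

Who did Amira invite Felix to encourage the manager to maintain ___ could give the package to the consultant without hesitation?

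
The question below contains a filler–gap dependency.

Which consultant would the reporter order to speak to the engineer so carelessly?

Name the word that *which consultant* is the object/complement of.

Pre-movement form: The reporter would order which consultant to speak to the engineer so carelessly.
'which consultant' functions as the direct object of 'order'. Fronting leaves a gap immediately after 'order':
Which consultant would the reporter order ___ to speak to the engineer so carelessly?

order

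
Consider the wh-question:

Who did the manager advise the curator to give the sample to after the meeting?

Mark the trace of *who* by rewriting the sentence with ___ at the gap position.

Before movement: The manager did advise the curator to give the sample to who after the meeting.
'who' functions as the object of the preposition 'to' (recipient of 'give'). The gap is right after 'to'.

Who did the manager advise the curator to give the sample to ___ after the meeting?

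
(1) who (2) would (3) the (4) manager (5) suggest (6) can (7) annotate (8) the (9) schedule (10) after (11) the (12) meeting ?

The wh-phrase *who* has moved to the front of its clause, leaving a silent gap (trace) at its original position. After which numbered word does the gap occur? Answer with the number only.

5

Underlying clause: The manager would suggest who can annotate the schedule after the meeting.
The filler 'who' is interpreted as the subject of the clause embedded under 'suggest'. Fronting leaves a gap immediately after 'suggest':
Who would the manager suggest ___ can annotate the schedule after the meeting?
'suggest' is word 5.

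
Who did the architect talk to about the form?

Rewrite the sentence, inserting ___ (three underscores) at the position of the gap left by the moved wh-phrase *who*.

Who did the architect talk to ___ about the form?

Before movement: The architect did talk to who about the form.
'who' functions as the object of the preposition 'to'. The gap is right after 'to'.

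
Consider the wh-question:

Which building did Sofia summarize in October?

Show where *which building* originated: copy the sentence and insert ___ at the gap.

Which building did Sofia summarize ___ in October?

In situ: Sofia did summarize which building in October.
'which building' is the direct object of 'summarize'. The gap is right after 'summarize'.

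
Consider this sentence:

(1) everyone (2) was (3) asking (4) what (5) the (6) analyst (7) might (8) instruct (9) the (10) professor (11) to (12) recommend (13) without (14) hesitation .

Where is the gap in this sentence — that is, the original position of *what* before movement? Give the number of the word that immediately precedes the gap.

Underlying clause: The analyst might instruct the professor to recommend what without hesitation.
'what' is the direct object of 'recommend'. Fronting leaves a gap immediately after 'recommend':
Everyone was asking what the analyst might instruct the professor to recommend ___ without hesitation.
'recommend' is word 12.

12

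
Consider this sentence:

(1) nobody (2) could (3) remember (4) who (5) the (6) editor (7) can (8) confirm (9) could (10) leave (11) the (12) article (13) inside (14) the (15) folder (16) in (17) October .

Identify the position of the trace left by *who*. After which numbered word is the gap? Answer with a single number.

Before movement: The editor can confirm who could leave the article inside the folder in October.
'who' functions as the subject of the clause embedded under 'confirm'. Wh-movement fronts it, leaving a gap right after 'confirm':
Nobody could remember who the editor can confirm ___ could leave the article inside the folder in October.
'confirm' is word 8.

8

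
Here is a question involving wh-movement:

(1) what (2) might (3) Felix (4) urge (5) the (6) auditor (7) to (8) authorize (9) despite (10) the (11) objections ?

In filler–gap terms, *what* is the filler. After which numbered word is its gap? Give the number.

8

Before movement: Felix might urge the auditor to authorize what despite the objections.
The filler 'what' is interpreted as the direct object of 'authorize'. It moves to the left edge, and the trace sits right after 'authorize':
What might Felix urge the auditor to authorize ___ despite the objections?
'authorize' is word 8.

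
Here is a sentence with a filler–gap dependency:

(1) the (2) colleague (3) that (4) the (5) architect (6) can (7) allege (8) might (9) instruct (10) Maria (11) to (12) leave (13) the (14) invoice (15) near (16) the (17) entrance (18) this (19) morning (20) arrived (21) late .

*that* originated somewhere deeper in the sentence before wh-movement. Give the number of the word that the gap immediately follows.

'that' functions as the subject of the clause embedded under 'allege'. Fronting leaves a gap immediately after 'allege':
The colleague that the architect can allege ___ might instruct Maria to leave the invoice near the entrance this morning arrived late.
'allege' is word 7.

7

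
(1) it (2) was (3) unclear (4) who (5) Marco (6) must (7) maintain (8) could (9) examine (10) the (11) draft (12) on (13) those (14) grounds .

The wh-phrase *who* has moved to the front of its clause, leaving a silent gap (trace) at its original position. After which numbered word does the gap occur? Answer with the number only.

7

Pre-movement form: Marco must maintain who could examine the draft on those grounds.
The filler 'who' is interpreted as the subject of the clause embedded under 'maintain'. Wh-movement fronts it, leaving a gap right after 'maintain':
It was unclear who Marco must maintain ___ could examine the draft on those grounds.
'maintain' is word 7.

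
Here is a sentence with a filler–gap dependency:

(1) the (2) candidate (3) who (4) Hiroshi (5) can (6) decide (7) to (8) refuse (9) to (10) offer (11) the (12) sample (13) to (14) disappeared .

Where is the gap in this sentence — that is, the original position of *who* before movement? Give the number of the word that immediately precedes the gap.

13

'who' is the object of the preposition 'to' (recipient of 'offer'). It moves to the left edge, and the trace sits right after 'to':
The candidate who Hiroshi can decide to refuse to offer the sample to ___ disappeared.
'to' is word 13.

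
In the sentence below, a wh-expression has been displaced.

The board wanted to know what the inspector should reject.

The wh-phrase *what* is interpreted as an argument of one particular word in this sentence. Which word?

reject

Before movement: The inspector should reject what.
'what' is the direct object of 'reject'. Fronting leaves a gap immediately after 'reject':
The board wanted to know what the inspector should reject ___.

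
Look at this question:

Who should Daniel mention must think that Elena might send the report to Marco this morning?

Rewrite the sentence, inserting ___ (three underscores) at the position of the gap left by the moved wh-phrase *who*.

Underlying clause: Daniel should mention who must think that Elena might send the report to Marco this morning.
The filler 'who' is interpreted as the subject of the clause embedded under 'mention'. The gap is right after 'mention'.

Who should Daniel mention ___ must think that Elena might send the report to Marco this morning?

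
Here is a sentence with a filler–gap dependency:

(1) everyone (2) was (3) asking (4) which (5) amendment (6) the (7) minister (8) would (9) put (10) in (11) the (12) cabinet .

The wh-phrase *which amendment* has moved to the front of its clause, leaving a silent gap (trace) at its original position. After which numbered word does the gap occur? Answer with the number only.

9

Underlying clause: The minister would put which amendment in the cabinet.
'which amendment' functions as the direct object of 'put'. Wh-movement fronts it, leaving a gap right after 'put':
Everyone was asking which amendment the minister would put ___ in the cabinet.
'put' is word 9.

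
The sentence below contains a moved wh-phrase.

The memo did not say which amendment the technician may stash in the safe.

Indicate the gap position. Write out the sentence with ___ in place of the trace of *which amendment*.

The memo did not say which amendment the technician may stash ___ in the safe.

Before movement: The technician may stash which amendment in the safe.
'which amendment' functions as the direct object of 'stash'. The gap is right after 'stash'.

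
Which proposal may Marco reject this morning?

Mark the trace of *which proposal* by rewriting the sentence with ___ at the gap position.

Which proposal may Marco reject ___ this morning?

In situ: Marco may reject which proposal this morning.
The filler 'which proposal' is interpreted as the direct object of 'reject'. The gap is right after 'reject'.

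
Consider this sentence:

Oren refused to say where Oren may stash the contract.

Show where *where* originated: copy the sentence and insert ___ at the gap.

In situ: Oren may stash the contract where.
'where' is the locative complement of 'stash'. The gap is right after 'contract'.

Oren refused to say where Oren may stash the contract ___.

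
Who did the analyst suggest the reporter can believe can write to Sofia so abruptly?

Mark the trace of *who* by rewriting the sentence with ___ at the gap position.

Underlying clause: The analyst did suggest the reporter can believe who can write to Sofia so abruptly.
'who' functions as the subject of the clause embedded under 'believe'. The gap is right after 'believe'.

Who did the analyst suggest the reporter can believe ___ can write to Sofia so abruptly?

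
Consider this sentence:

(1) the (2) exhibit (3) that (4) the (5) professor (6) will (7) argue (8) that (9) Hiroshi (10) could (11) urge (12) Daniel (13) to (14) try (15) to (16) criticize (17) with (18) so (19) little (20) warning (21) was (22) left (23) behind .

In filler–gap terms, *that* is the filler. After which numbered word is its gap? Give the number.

'that' functions as the direct object of 'criticize'. Wh-movement fronts it, leaving a gap right after 'criticize':
The exhibit that the professor will argue that Hiroshi could urge Daniel to try to criticize ___ with so little warning was left behind.
'criticize' is word 16.

16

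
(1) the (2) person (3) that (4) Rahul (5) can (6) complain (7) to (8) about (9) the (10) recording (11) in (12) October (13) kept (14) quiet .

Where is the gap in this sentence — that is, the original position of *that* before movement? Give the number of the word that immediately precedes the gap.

7

The filler 'that' is interpreted as the object of the preposition 'to'. It moves to the left edge, and the trace sits right after 'to':
The person that Rahul can complain to ___ about the recording in October kept quiet.
'to' is word 7.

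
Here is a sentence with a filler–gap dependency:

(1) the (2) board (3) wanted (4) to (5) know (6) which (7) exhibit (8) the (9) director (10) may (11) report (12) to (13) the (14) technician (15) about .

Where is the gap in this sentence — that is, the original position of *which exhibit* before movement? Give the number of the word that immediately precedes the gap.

15

Underlying clause: The director may report to the technician about which exhibit.
'which exhibit' is the object of the preposition 'about'. Fronting leaves a gap immediately after 'about':
The board wanted to know which exhibit the director may report to the technician about ___.
'about' is word 15.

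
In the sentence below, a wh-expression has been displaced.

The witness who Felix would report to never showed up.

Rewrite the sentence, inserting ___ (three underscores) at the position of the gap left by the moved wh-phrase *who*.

The witness who Felix would report to ___ never showed up.

The filler 'who' is interpreted as the object of the preposition 'to'. The gap is right after 'to'.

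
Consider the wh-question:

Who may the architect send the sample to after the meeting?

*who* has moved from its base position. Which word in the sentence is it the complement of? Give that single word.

to

Pre-movement form: The architect may send the sample to who after the meeting.
'who' functions as the object of the preposition 'to' (recipient of 'send'). Fronting leaves a gap immediately after 'to':
Who may the architect send the sample to ___ after the meeting?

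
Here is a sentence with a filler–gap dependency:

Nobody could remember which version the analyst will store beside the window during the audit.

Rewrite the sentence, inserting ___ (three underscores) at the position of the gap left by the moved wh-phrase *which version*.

Nobody could remember which version the analyst will store ___ beside the window during the audit.

Pre-movement form: The analyst will store which version beside the window during the audit.
The filler 'which version' is interpreted as the direct object of 'store'. The gap is right after 'store'.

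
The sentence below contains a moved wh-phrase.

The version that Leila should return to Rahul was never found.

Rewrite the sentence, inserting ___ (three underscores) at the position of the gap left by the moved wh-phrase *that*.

'that' functions as the direct object of 'return'. The gap is right after 'return'.

The version that Leila should return ___ to Rahul was never found.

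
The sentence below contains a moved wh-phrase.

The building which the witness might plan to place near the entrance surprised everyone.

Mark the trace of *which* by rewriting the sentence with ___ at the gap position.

The building which the witness might plan to place ___ near the entrance surprised everyone.

The filler 'which' is interpreted as the direct object of 'place'. The gap is right after 'place'.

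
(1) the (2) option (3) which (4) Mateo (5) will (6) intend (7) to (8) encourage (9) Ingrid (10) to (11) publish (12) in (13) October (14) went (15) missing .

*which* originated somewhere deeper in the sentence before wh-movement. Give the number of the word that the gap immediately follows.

11

'which' is the direct object of 'publish'. Wh-movement fronts it, leaving a gap right after 'publish':
The option which Mateo will intend to encourage Ingrid to publish ___ in October went missing.
'publish' is word 11.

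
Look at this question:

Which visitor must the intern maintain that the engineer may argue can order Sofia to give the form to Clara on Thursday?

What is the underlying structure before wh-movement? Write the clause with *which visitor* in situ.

The filler 'which visitor' is interpreted as the subject of the clause embedded under 'argue'. Wh-movement fronts it, leaving a gap right after 'argue':
Which visitor must the intern maintain that the engineer may argue ___ can order Sofia to give the form to Clara on Thursday?

The intern must maintain that the engineer may argue which visitor can order Sofia to give the form to Clara on Thursday.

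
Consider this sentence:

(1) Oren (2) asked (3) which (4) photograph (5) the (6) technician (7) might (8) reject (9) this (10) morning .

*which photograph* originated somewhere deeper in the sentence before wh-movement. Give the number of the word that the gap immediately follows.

Underlying clause: The technician might reject which photograph this morning.
'which photograph' functions as the direct object of 'reject'. It moves to the left edge, and the trace sits right after 'reject':
Oren asked which photograph the technician might reject ___ this morning.
'reject' is word 8.

8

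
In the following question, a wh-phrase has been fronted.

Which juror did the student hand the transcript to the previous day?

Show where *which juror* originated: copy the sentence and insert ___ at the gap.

Before movement: The student did hand the transcript to which juror the previous day.
'which juror' is the object of the preposition 'to' (recipient of 'hand'). The gap is right after 'to'.

Which juror did the student hand the transcript to ___ the previous day?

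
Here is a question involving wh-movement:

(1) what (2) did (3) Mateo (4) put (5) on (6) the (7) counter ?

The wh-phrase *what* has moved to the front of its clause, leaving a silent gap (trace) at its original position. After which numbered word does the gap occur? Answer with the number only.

Pre-movement form: Mateo did put what on the counter.
'what' functions as the direct object of 'put'. Fronting leaves a gap immediately after 'put':
What did Mateo put ___ on the counter?
'put' is word 4.

4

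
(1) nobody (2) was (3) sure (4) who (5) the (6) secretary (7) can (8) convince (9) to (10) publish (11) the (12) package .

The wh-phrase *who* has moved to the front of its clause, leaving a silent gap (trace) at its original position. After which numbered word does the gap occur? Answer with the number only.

Before movement: The secretary can convince who to publish the package.
'who' is the direct object of 'convince'. Wh-movement fronts it, leaving a gap right after 'convince':
Nobody was sure who the secretary can convince ___ to publish the package.
'convince' is word 8.

8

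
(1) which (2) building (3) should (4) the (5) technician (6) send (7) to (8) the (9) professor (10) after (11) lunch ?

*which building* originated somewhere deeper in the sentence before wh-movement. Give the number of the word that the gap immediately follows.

6

Underlying clause: The technician should send which building to the professor after lunch.
'which building' functions as the direct object of 'send'. It moves to the left edge, and the trace sits right after 'send':
Which building should the technician send ___ to the professor after lunch?
'send' is word 6.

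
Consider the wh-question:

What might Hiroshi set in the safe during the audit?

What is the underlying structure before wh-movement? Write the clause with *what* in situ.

The filler 'what' is interpreted as the direct object of 'set'. It moves to the left edge, and the trace sits right after 'set':
What might Hiroshi set ___ in the safe during the audit?

Hiroshi might set what in the safe during the audit.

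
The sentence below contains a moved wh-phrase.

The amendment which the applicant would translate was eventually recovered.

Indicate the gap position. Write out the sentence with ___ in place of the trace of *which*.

The amendment which the applicant would translate ___ was eventually recovered.

'which' functions as the direct object of 'translate'. The gap is right after 'translate'.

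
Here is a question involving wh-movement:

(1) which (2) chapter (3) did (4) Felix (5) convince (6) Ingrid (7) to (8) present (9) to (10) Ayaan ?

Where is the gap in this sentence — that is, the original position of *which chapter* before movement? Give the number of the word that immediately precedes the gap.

Before movement: Felix did convince Ingrid to present which chapter to Ayaan.
'which chapter' functions as the direct object of 'present'. Wh-movement fronts it, leaving a gap right after 'present':
Which chapter did Felix convince Ingrid to present ___ to Ayaan?
'present' is word 8.

8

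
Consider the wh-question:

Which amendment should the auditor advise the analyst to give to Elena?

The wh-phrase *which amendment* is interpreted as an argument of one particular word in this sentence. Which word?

give

Underlying clause: The auditor should advise the analyst to give which amendment to Elena.
The filler 'which amendment' is interpreted as the direct object of 'give'. Fronting leaves a gap immediately after 'give':
Which amendment should the auditor advise the analyst to give ___ to Elena?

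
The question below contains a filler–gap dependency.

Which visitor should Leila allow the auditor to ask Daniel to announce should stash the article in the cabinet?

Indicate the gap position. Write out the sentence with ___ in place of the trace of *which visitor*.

Before movement: Leila should allow the auditor to ask Daniel to announce which visitor should stash the article in the cabinet.
'which visitor' is the subject of the clause embedded under 'announce'. The gap is right after 'announce'.

Which visitor should Leila allow the auditor to ask Daniel to announce ___ should stash the article in the cabinet?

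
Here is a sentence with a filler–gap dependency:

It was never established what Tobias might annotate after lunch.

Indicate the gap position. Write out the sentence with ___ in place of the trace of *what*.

Before movement: Tobias might annotate what after lunch.
'what' functions as the direct object of 'annotate'. The gap is right after 'annotate'.

It was never established what Tobias might annotate ___ after lunch.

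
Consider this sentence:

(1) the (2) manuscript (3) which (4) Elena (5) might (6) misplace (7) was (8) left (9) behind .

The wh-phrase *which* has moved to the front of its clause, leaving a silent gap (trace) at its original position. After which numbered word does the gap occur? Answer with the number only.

'which' functions as the direct object of 'misplace'. Wh-movement fronts it, leaving a gap right after 'misplace':
The manuscript which Elena might misplace ___ was left behind.
'misplace' is word 6.

6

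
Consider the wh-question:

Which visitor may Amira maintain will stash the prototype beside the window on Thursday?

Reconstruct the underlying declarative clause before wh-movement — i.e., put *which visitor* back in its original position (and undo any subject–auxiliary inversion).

'which visitor' is the subject of the clause embedded under 'maintain'. It moves to the left edge, and the trace sits right after 'maintain':
Which visitor may Amira maintain ___ will stash the prototype beside the window on Thursday?

Amira may maintain which visitor will stash the prototype beside the window on Thursday.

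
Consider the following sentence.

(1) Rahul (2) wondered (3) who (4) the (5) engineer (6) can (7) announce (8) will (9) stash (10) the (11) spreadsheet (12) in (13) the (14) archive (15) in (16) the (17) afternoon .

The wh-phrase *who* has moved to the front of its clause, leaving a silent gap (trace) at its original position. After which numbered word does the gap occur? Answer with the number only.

7

In situ: The engineer can announce who will stash the spreadsheet in the archive in the afternoon.
'who' is the subject of the clause embedded under 'announce'. Wh-movement fronts it, leaving a gap right after 'announce':
Rahul wondered who the engineer can announce ___ will stash the spreadsheet in the archive in the afternoon.
'announce' is word 7.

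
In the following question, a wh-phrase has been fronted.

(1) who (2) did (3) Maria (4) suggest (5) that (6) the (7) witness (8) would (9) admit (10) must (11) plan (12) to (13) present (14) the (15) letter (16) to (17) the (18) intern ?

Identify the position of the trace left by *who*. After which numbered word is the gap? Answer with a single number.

9

Pre-movement form: Maria did suggest that the witness would admit who must plan to present the letter to the intern.
The filler 'who' is interpreted as the subject of the clause embedded under 'admit'. Wh-movement fronts it, leaving a gap right after 'admit':
Who did Maria suggest that the witness would admit ___ must plan to present the letter to the intern?
'admit' is word 9.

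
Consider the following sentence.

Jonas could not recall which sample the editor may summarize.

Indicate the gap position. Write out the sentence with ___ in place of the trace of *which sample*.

Jonas could not recall which sample the editor may summarize ___.

Before movement: The editor may summarize which sample.
'which sample' is the direct object of 'summarize'. The gap is right after 'summarize'.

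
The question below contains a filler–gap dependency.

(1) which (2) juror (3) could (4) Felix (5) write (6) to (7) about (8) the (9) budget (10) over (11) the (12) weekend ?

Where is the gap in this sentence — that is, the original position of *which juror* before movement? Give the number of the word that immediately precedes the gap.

Pre-movement form: Felix could write to which juror about the budget over the weekend.
The filler 'which juror' is interpreted as the object of the preposition 'to'. Wh-movement fronts it, leaving a gap right after 'to':
Which juror could Felix write to ___ about the budget over the weekend?
'to' is word 6.

6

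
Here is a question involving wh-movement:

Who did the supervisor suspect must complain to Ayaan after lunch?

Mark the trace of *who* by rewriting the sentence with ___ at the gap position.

Who did the supervisor suspect ___ must complain to Ayaan after lunch?

Pre-movement form: The supervisor did suspect who must complain to Ayaan after lunch.
The filler 'who' is interpreted as the subject of the clause embedded under 'suspect'. The gap is right after 'suspect'.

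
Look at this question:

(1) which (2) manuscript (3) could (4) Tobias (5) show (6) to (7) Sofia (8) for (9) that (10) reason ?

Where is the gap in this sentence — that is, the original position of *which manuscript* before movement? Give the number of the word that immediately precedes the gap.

Before movement: Tobias could show which manuscript to Sofia for that reason.
'which manuscript' functions as the direct object of 'show'. Wh-movement fronts it, leaving a gap right after 'show':
Which manuscript could Tobias show ___ to Sofia for that reason?
'show' is word 5.

5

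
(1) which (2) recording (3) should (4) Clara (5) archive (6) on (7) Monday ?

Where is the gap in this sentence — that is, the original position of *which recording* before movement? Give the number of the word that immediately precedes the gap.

5

In situ: Clara should archive which recording on Monday.
'which recording' is the direct object of 'archive'. It moves to the left edge, and the trace sits right after 'archive':
Which recording should Clara archive ___ on Monday?
'archive' is word 5.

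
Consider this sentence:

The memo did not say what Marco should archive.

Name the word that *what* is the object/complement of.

In situ: Marco should archive what.
'what' functions as the direct object of 'archive'. Fronting leaves a gap immediately after 'archive':
The memo did not say what Marco should archive ___.

archive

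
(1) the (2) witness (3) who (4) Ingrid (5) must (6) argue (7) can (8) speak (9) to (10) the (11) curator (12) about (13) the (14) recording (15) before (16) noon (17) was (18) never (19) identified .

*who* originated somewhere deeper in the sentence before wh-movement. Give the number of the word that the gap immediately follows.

6

'who' functions as the subject of the clause embedded under 'argue'. Fronting leaves a gap immediately after 'argue':
The witness who Ingrid must argue ___ can speak to the curator about the recording before noon was never identified.
'argue' is word 6.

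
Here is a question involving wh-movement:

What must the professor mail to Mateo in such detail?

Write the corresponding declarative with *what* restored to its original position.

The professor must mail what to Mateo in such detail.

'what' functions as the direct object of 'mail'. It moves to the left edge, and the trace sits right after 'mail':
What must the professor mail ___ to Mateo in such detail?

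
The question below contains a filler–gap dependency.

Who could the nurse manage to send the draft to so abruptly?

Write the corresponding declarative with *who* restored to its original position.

The nurse could manage to send the draft to who so abruptly.

The filler 'who' is interpreted as the object of the preposition 'to' (recipient of 'send'). Wh-movement fronts it, leaving a gap right after 'to':
Who could the nurse manage to send the draft to ___ so abruptly?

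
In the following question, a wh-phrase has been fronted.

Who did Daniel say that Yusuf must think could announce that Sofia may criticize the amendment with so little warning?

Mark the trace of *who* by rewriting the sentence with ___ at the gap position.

Before movement: Daniel did say that Yusuf must think who could announce that Sofia may criticize the amendment with so little warning.
'who' functions as the subject of the clause embedded under 'think'. The gap is right after 'think'.

Who did Daniel say that Yusuf must think ___ could announce that Sofia may criticize the amendment with so little warning?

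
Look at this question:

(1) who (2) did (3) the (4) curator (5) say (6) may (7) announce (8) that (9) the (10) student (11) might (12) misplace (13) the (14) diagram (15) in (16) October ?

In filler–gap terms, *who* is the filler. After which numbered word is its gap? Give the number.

Pre-movement form: The curator did say who may announce that the student might misplace the diagram in October.
'who' functions as the subject of the clause embedded under 'say'. It moves to the left edge, and the trace sits right after 'say':
Who did the curator say ___ may announce that the student might misplace the diagram in October?
'say' is word 5.

5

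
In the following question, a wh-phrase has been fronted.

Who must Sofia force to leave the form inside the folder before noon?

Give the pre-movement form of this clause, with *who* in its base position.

Sofia must force who to leave the form inside the folder before noon.

The filler 'who' is interpreted as the direct object of 'force'. It moves to the left edge, and the trace sits right after 'force':
Who must Sofia force ___ to leave the form inside the folder before noon?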